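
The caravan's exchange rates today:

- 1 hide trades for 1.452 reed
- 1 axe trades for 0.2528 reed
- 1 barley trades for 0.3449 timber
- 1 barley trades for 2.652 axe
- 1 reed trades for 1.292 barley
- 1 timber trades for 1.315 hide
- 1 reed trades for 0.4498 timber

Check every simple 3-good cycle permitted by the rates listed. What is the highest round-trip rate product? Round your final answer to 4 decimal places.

reed→barley→axe→reed: 1.292 × 2.652 × 0.2528 = 0.86619
reed→timber→hide→reed: 0.4498 × 1.315 × 1.452 = 0.85884
Maximum is reed→barley→axe→reed at 0.8662; no arbitrage — every cycle loses value.

0.8662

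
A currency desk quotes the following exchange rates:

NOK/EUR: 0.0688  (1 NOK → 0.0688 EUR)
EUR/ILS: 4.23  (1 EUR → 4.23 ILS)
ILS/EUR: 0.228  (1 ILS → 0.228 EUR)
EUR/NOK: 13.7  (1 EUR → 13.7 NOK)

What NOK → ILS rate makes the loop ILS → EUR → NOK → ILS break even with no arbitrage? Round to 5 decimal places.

0.32014

Known legs of the cycle: 0.228 × 13.7 = 3.1236
For no arbitrage the full-cycle product must be 1, so the missing rate is 1 / 3.1236 ≈ 0.3201434.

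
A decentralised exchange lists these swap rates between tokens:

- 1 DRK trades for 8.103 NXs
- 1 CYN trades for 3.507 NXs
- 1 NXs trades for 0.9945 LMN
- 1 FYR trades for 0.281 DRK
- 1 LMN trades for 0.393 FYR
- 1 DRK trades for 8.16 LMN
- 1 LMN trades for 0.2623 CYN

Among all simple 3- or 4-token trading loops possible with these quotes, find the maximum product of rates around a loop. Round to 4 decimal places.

CYN→NXs→LMN→CYN: 3.507 × 0.9945 × 0.2623 = 0.91483
LMN→FYR→DRK→LMN: 0.393 × 0.281 × 8.16 = 0.90113
LMN→FYR→DRK→NXs→LMN: 0.393 × 0.281 × 8.103 × 0.9945 = 0.88992
Maximum is CYN→NXs→LMN→CYN at 0.9148; no arbitrage — every cycle loses value.

0.9148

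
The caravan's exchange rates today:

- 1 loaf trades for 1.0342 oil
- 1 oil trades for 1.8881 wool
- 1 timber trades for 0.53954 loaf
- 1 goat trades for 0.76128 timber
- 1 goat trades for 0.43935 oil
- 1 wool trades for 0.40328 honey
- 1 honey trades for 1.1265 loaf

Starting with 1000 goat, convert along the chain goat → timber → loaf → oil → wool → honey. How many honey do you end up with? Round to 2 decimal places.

1000 goat × 0.76128 = 761.28 timber
761.28 timber × 0.53954 = 410.7410112 loaf
410.7410112 loaf × 1.0342 = 424.78835378304 oil
424.78835378304 oil × 1.8881 = 802.042890777757824 wool
802.042890777757824 wool × 0.40328 = 323.44785699285417526272 honey

323.45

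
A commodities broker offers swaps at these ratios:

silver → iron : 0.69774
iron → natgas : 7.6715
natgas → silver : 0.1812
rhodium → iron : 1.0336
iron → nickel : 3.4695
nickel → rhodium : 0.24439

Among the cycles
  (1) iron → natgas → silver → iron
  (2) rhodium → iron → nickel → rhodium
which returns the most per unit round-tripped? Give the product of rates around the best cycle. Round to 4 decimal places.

(1) 7.6715 × 0.1812 × 0.69774 = 0.96991
(2) 1.0336 × 3.4695 × 0.24439 = 0.87640
Highest is cycle (1) at 0.9699 (≤1, no arbitrage).

0.9699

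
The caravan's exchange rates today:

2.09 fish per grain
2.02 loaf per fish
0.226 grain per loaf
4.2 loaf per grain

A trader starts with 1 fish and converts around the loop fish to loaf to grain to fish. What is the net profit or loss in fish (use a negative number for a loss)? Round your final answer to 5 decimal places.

-0.04587

1 fish × 2.02 = 2.02 loaf
2.02 loaf × 0.226 = 0.45652 grain
0.45652 grain × 2.09 = 0.9541268 fish
Net change: 0.9541268 − 1 = -0.0458732 fish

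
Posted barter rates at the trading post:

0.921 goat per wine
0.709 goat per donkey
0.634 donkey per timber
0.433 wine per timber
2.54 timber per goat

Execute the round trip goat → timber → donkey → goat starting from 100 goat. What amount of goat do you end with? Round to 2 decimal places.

114.17

100 goat × 2.54 = 254 timber
254 timber × 0.634 = 161.036 donkey
161.036 donkey × 0.709 = 114.174524 goat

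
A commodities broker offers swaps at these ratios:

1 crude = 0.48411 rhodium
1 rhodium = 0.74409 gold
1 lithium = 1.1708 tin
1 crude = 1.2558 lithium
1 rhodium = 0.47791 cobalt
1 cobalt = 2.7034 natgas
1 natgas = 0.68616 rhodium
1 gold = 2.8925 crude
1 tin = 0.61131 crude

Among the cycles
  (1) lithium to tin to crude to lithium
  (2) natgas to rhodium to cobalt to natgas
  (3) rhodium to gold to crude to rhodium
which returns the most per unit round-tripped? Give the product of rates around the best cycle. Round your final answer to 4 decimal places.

1.0419

(1) 1.1708 × 0.61131 × 1.2558 = 0.89880
(2) 0.68616 × 0.47791 × 2.7034 = 0.88651
(3) 0.74409 × 2.8925 × 0.48411 = 1.04194
Highest is cycle (3) at 1.0419 (>1, arbitrage).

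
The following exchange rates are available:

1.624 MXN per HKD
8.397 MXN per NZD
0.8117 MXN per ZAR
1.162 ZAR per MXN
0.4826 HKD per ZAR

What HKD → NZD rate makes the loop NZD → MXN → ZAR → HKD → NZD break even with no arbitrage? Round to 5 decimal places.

0.21236

Known legs of the cycle: 8.397 × 1.162 × 0.4826 = 4.7088797364
For no arbitrage the full-cycle product must be 1, so the missing rate is 1 / 4.7088797364 ≈ 0.2123647.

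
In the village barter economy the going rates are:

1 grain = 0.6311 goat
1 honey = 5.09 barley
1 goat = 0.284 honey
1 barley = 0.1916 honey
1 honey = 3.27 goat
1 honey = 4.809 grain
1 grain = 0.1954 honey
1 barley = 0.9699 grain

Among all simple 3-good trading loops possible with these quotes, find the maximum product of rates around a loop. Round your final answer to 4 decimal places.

honey→barley→grain→honey: 5.09 × 0.9699 × 0.1954 = 0.96465
honey→grain→goat→honey: 4.809 × 0.6311 × 0.284 = 0.86193
Maximum is honey→barley→grain→honey at 0.9646; no arbitrage — every cycle loses value.

0.9646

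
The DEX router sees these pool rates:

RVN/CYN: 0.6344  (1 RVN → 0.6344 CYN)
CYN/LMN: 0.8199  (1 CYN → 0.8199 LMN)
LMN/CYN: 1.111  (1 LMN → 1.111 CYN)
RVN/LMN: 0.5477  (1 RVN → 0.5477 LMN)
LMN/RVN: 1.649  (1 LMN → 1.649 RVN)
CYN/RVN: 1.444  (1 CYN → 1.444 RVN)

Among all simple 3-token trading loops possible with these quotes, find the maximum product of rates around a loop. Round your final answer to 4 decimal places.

0.8787

RVN→LMN→CYN→RVN: 0.5477 × 1.111 × 1.444 = 0.87867
RVN→CYN→LMN→RVN: 0.6344 × 0.8199 × 1.649 = 0.85772
Maximum is RVN→LMN→CYN→RVN at 0.8787; no arbitrage — every cycle loses value.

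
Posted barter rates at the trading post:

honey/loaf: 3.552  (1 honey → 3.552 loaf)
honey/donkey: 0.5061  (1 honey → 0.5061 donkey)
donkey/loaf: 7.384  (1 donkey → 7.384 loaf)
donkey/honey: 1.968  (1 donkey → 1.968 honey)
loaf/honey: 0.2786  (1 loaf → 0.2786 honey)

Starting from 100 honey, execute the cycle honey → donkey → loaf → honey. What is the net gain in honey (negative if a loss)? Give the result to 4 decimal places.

4.1140

100 honey × 0.5061 = 50.61 donkey
50.61 donkey × 7.384 = 373.70424 loaf
373.70424 loaf × 0.2786 = 104.114001264 honey
Net change: 104.114001264 − 100 = 4.114001264 honey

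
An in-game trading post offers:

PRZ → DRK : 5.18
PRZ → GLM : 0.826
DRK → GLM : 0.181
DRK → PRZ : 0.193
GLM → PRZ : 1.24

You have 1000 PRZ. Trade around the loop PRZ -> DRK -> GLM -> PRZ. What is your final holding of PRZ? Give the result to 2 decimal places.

1000 PRZ × 5.18 = 5180 DRK
5180 DRK × 0.181 = 937.58 GLM
937.58 GLM × 1.24 = 1162.5992 PRZ

1162.60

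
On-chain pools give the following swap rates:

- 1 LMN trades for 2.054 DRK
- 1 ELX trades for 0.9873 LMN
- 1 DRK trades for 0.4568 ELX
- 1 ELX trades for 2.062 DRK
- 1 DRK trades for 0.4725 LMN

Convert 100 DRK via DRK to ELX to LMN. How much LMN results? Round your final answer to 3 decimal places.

45.100

100 DRK × 0.4568 = 45.68 ELX
45.68 ELX × 0.9873 = 45.099864 LMN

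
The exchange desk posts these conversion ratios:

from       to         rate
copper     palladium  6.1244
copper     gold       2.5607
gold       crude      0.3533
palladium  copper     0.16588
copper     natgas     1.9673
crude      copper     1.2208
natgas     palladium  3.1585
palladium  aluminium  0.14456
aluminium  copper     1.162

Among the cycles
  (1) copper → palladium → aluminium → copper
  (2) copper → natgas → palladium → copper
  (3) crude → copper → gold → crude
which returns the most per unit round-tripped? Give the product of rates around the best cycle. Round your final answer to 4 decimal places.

1.1045

(1) 6.1244 × 0.14456 × 1.162 = 1.02877
(2) 1.9673 × 3.1585 × 0.16588 = 1.03073
(3) 1.2208 × 2.5607 × 0.3533 = 1.10445
Highest is cycle (3) at 1.1045 (>1, arbitrage).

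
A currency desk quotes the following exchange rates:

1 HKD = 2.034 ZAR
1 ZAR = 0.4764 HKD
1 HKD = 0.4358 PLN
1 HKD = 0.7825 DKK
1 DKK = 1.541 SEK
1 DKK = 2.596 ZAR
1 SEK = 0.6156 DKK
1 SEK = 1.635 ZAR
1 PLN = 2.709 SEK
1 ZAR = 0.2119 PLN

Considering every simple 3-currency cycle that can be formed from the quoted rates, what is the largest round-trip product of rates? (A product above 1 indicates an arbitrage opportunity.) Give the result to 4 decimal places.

0.9677

ZAR→HKD→DKK→ZAR: 0.4764 × 0.7825 × 2.596 = 0.96774
SEK→ZAR→PLN→SEK: 1.635 × 0.2119 × 2.709 = 0.93855
Maximum is ZAR→HKD→DKK→ZAR at 0.9677; no arbitrage — every cycle loses value.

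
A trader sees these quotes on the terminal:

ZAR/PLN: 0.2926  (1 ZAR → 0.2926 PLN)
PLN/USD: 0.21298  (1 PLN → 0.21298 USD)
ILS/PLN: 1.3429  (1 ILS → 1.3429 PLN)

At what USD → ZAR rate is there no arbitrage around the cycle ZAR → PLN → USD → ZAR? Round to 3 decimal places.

16.047

Known legs of the cycle: 0.2926 × 0.21298 = 0.062317948
For no arbitrage the full-cycle product must be 1, so the missing rate is 1 / 0.062317948 ≈ 16.04674.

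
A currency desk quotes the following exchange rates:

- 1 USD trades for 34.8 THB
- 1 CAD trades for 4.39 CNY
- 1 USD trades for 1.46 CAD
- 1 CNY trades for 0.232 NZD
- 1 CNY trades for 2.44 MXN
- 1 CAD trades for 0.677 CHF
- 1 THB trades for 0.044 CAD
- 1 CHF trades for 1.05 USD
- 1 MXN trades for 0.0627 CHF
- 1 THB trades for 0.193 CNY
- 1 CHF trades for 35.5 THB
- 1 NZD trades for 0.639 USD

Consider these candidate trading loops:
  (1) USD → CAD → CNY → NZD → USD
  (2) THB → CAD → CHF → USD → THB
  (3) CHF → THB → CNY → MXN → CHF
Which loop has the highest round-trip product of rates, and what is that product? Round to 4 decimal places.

1.0885

(1) 1.46 × 4.39 × 0.232 × 0.639 = 0.95018
(2) 0.044 × 0.677 × 1.05 × 34.8 = 1.08845
(3) 35.5 × 0.193 × 2.44 × 0.0627 = 1.04820
Highest is cycle (2) at 1.0885 (>1, arbitrage).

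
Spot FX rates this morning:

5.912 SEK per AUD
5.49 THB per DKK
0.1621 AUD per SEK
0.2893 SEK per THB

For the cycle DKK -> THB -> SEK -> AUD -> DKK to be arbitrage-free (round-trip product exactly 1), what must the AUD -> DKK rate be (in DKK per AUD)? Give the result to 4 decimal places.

Known legs of the cycle: 5.49 × 0.2893 × 0.1621 = 0.2574564597
For no arbitrage the full-cycle product must be 1, so the missing rate is 1 / 0.2574564597 ≈ 3.884152.

3.8842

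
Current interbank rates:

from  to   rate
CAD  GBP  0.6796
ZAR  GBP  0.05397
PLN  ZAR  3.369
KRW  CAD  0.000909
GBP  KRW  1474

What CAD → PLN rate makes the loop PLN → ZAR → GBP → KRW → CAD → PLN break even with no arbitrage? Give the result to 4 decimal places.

4.1047

Known legs of the cycle: 3.369 × 0.05397 × 1474 × 0.000909 = 0.24362104165938
For no arbitrage the full-cycle product must be 1, so the missing rate is 1 / 0.24362104165938 ≈ 4.104736.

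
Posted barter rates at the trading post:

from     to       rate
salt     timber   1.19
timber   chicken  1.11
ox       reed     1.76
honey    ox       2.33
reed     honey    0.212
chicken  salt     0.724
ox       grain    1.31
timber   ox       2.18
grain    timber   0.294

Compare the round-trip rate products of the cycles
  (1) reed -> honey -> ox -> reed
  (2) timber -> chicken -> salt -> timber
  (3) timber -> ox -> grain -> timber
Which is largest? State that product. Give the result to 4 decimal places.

(1) 0.212 × 2.33 × 1.76 = 0.86937
(2) 1.11 × 0.724 × 1.19 = 0.95633
(3) 2.18 × 1.31 × 0.294 = 0.83961
Highest is cycle (2) at 0.9563 (≤1, no arbitrage).

0.9563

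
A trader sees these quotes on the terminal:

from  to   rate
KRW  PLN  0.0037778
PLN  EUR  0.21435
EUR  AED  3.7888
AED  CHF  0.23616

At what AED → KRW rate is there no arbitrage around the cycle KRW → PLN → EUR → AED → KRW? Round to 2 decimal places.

Known legs of the cycle: 0.0037778 × 0.21435 × 3.7888 = 0.003068061993984
For no arbitrage the full-cycle product must be 1, so the missing rate is 1 / 0.003068061993984 ≈ 325.9387.

325.94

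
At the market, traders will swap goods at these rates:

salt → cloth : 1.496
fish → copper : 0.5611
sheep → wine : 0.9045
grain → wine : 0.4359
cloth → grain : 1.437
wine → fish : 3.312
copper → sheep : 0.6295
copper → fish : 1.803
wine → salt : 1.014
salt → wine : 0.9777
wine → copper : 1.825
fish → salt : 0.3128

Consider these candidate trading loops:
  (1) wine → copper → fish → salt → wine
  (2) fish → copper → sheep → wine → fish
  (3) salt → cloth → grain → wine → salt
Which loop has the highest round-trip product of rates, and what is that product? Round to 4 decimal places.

1.0581

(1) 1.825 × 1.803 × 0.3128 × 0.9777 = 1.00631
(2) 0.5611 × 0.6295 × 0.9045 × 3.312 = 1.05812
(3) 1.496 × 1.437 × 0.4359 × 1.014 = 0.95020
Highest is cycle (2) at 1.0581 (>1, arbitrage).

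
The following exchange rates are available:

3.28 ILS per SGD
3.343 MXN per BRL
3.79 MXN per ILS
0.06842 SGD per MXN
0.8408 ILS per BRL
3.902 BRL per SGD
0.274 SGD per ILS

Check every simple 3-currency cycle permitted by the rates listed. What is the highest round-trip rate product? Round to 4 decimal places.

0.8989

SGD→BRL→ILS→SGD: 3.902 × 0.8408 × 0.274 = 0.89894
SGD→BRL→MXN→SGD: 3.902 × 3.343 × 0.06842 = 0.89250
SGD→ILS→MXN→SGD: 3.28 × 3.79 × 0.06842 = 0.85054
Maximum is SGD→BRL→ILS→SGD at 0.8989; no arbitrage — every cycle loses value.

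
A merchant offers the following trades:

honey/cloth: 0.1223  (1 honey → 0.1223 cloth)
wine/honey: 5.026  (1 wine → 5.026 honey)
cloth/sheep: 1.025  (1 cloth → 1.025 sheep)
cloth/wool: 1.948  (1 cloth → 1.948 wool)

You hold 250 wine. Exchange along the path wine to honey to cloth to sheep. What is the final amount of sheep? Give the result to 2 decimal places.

157.51

250 wine × 5.026 = 1256.5 honey
1256.5 honey × 0.1223 = 153.66995 cloth
153.66995 cloth × 1.025 = 157.51169875 sheep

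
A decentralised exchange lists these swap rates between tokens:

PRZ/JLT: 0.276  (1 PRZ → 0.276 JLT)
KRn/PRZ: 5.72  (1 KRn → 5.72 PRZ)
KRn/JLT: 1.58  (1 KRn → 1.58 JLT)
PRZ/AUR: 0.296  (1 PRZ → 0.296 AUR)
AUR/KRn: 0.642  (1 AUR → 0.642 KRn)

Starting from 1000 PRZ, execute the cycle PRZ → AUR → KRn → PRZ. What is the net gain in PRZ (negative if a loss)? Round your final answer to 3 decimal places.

86.983

1000 PRZ × 0.296 = 296 AUR
296 AUR × 0.642 = 190.032 KRn
190.032 KRn × 5.72 = 1086.98304 PRZ
Net change: 1086.98304 − 1000 = 86.98304 PRZ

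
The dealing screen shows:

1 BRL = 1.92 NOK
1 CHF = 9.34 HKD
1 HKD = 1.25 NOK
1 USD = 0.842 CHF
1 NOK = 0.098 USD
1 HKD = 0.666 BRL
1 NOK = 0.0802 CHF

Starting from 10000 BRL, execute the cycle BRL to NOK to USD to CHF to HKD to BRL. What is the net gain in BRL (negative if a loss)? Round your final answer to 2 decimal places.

10000 BRL × 1.92 = 19200 NOK
19200 NOK × 0.098 = 1881.6 USD
1881.6 USD × 0.842 = 1584.3072 CHF
1584.3072 CHF × 9.34 = 14797.429248 HKD
14797.429248 HKD × 0.666 = 9855.087879168 BRL
Net change: 9855.087879168 − 10000 = -144.912120832 BRL

-144.91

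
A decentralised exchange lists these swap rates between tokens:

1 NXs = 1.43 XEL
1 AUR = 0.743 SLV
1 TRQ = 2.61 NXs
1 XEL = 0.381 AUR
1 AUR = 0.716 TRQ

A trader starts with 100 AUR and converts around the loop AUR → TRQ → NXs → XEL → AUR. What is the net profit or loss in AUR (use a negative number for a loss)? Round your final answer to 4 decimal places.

1.8157

100 AUR × 0.716 = 71.6 TRQ
71.6 TRQ × 2.61 = 186.876 NXs
186.876 NXs × 1.43 = 267.23268 XEL
267.23268 XEL × 0.381 = 101.81565108 AUR
Net change: 101.81565108 − 100 = 1.81565108 AUR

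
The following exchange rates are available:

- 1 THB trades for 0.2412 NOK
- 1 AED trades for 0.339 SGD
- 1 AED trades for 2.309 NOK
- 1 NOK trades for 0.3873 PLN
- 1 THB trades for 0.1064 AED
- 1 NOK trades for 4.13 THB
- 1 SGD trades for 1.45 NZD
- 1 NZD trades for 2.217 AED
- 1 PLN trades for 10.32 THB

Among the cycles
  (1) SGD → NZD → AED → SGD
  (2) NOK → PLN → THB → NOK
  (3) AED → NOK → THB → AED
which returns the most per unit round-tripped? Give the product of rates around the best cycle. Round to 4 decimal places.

1.0898

(1) 1.45 × 2.217 × 0.339 = 1.08977
(2) 0.3873 × 10.32 × 0.2412 = 0.96406
(3) 2.309 × 4.13 × 0.1064 = 1.01465
Highest is cycle (1) at 1.0898 (>1, arbitrage).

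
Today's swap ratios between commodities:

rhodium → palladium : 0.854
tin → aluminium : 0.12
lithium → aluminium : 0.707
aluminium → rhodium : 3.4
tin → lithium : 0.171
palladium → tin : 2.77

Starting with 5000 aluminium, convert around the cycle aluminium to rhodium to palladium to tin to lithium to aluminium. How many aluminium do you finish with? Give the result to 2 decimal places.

5000 aluminium × 3.4 = 17000 rhodium
17000 rhodium × 0.854 = 14518 palladium
14518 palladium × 2.77 = 40214.86 tin
40214.86 tin × 0.171 = 6876.74106 lithium
6876.74106 lithium × 0.707 = 4861.85592942 aluminium

4861.86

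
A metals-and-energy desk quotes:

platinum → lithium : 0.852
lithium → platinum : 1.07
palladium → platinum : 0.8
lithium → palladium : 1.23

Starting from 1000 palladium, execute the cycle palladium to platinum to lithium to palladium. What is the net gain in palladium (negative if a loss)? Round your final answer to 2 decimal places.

1000 palladium × 0.8 = 800 platinum
800 platinum × 0.852 = 681.6 lithium
681.6 lithium × 1.23 = 838.368 palladium
Net change: 838.368 − 1000 = -161.632 palladium

-161.63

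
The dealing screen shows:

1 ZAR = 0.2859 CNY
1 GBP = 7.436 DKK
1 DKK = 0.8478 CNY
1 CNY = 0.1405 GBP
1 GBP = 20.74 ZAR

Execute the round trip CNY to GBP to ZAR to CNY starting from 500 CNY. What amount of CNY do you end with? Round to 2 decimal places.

500 CNY × 0.1405 = 70.25 GBP
70.25 GBP × 20.74 = 1456.985 ZAR
1456.985 ZAR × 0.2859 = 416.5520115 CNY

416.55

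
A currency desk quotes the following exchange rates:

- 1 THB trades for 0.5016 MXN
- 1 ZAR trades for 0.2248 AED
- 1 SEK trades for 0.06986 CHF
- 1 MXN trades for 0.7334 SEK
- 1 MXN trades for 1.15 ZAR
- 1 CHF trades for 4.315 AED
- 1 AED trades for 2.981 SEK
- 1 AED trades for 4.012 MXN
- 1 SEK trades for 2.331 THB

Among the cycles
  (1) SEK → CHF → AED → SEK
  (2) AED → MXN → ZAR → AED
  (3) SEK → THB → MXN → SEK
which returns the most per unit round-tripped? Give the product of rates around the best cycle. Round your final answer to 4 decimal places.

1.0372

(1) 0.06986 × 4.315 × 2.981 = 0.89861
(2) 4.012 × 1.15 × 0.2248 = 1.03718
(3) 2.331 × 0.5016 × 0.7334 = 0.85751
Highest is cycle (2) at 1.0372 (>1, arbitrage).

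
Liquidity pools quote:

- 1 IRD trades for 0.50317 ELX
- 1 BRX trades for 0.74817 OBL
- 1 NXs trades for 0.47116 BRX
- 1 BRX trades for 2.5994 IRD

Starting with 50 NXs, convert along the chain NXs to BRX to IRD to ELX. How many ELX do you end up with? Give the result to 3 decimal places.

50 NXs × 0.47116 = 23.558 BRX
23.558 BRX × 2.5994 = 61.2366652 IRD
61.2366652 IRD × 0.50317 = 30.812452828684 ELX

30.812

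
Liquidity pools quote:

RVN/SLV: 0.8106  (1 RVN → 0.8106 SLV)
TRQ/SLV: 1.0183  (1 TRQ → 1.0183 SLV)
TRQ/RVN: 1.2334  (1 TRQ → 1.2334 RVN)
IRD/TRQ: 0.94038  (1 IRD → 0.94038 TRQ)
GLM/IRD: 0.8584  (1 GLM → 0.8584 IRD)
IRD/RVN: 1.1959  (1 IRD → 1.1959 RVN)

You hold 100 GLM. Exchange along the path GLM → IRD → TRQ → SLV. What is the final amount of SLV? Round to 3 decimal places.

82.199

100 GLM × 0.8584 = 85.84 IRD
85.84 IRD × 0.94038 = 80.7222192 TRQ
80.7222192 TRQ × 1.0183 = 82.19943581136 SLV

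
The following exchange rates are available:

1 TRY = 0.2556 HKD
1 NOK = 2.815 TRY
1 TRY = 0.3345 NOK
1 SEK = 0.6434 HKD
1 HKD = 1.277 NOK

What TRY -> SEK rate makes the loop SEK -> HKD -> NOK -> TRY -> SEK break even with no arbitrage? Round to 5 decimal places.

Known legs of the cycle: 0.6434 × 1.277 × 2.815 = 2.312865367
For no arbitrage the full-cycle product must be 1, so the missing rate is 1 / 2.312865367 ≈ 0.4323641.

0.43236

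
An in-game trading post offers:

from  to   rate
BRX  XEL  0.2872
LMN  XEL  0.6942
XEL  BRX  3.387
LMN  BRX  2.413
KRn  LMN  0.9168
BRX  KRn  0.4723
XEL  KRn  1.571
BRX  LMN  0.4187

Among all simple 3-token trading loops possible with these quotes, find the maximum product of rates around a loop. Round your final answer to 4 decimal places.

LMN→BRX→KRn→LMN: 2.413 × 0.4723 × 0.9168 = 1.04484
LMN→XEL→KRn→LMN: 0.6942 × 1.571 × 0.9168 = 0.99985
LMN→XEL→BRX→LMN: 0.6942 × 3.387 × 0.4187 = 0.98447
Maximum is LMN→BRX→KRn→LMN at 1.0448; arbitrage exists.

1.0448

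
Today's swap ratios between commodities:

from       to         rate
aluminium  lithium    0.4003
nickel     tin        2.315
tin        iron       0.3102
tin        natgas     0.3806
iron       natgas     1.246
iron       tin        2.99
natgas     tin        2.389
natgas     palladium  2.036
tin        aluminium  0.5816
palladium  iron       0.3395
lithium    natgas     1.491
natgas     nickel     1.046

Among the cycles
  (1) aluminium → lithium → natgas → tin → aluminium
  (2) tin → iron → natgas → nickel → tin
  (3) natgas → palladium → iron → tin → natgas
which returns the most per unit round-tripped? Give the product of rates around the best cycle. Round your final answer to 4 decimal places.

(1) 0.4003 × 1.491 × 2.389 × 0.5816 = 0.82928
(2) 0.3102 × 1.246 × 1.046 × 2.315 = 0.93593
(3) 2.036 × 0.3395 × 2.99 × 0.3806 = 0.78661
Highest is cycle (2) at 0.9359 (≤1, no arbitrage).

0.9359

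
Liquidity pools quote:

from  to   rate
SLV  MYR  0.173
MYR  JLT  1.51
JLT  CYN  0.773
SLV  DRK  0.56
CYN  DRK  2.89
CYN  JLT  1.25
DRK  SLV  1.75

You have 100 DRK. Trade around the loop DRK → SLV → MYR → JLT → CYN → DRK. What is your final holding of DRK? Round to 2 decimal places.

100 DRK × 1.75 = 175 SLV
175 SLV × 0.173 = 30.275 MYR
30.275 MYR × 1.51 = 45.71525 JLT
45.71525 JLT × 0.773 = 35.33788825 CYN
35.33788825 CYN × 2.89 = 102.1264970425 DRK

102.13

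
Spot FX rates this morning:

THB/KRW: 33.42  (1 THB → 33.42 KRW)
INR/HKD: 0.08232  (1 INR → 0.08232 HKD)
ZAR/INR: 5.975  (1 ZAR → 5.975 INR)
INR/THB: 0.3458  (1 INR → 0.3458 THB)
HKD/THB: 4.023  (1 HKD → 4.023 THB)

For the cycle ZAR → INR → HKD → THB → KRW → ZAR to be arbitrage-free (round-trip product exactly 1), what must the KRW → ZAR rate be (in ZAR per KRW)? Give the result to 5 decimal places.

0.01512

Known legs of the cycle: 5.975 × 0.08232 × 4.023 × 33.42 = 66.13018680492
For no arbitrage the full-cycle product must be 1, so the missing rate is 1 / 66.13018680492 ≈ 0.0151217.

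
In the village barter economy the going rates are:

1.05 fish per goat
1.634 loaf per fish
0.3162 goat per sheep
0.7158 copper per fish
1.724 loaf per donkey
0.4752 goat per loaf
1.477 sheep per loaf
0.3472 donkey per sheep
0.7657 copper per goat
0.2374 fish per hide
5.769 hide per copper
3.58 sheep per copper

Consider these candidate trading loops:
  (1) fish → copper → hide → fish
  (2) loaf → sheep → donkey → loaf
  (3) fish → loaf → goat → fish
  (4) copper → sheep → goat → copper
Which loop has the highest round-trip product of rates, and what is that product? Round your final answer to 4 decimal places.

(1) 0.7158 × 5.769 × 0.2374 = 0.98033
(2) 1.477 × 0.3472 × 1.724 = 0.88409
(3) 1.634 × 0.4752 × 1.05 = 0.81530
(4) 3.58 × 0.3162 × 0.7657 = 0.86677
Highest is cycle (1) at 0.9803 (≤1, no arbitrage).

0.9803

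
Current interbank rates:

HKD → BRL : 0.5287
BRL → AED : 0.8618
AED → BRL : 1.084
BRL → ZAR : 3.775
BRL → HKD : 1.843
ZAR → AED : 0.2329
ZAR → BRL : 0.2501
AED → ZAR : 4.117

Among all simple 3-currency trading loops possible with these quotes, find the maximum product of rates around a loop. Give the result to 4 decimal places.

AED→BRL→ZAR→AED: 1.084 × 3.775 × 0.2329 = 0.95305
AED→ZAR→BRL→AED: 4.117 × 0.2501 × 0.8618 = 0.88736
Maximum is AED→BRL→ZAR→AED at 0.9531; no arbitrage — every cycle loses value.

0.9531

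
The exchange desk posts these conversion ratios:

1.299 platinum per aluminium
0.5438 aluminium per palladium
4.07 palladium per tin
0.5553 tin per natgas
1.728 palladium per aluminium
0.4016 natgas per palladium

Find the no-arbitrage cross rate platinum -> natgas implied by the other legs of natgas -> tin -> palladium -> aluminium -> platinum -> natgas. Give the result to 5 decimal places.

0.62637

Known legs of the cycle: 0.5553 × 4.07 × 0.5438 × 1.299 = 1.5965055661302
For no arbitrage the full-cycle product must be 1, so the missing rate is 1 / 1.5965055661302 ≈ 0.6263680.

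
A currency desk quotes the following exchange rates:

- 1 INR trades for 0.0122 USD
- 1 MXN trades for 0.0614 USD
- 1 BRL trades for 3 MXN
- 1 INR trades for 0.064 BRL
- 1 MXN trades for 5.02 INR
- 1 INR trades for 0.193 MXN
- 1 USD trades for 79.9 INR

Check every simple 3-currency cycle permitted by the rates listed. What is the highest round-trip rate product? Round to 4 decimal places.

INR→BRL→MXN→INR: 0.064 × 3 × 5.02 = 0.96384
INR→MXN→USD→INR: 0.193 × 0.0614 × 79.9 = 0.94683
Maximum is INR→BRL→MXN→INR at 0.9638; no arbitrage — every cycle loses value.

0.9638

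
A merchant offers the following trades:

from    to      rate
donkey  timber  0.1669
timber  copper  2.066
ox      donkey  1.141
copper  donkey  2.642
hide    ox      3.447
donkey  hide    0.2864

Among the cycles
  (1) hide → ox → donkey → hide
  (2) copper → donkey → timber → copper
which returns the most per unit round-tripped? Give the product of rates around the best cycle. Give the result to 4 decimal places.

(1) 3.447 × 1.141 × 0.2864 = 1.12642
(2) 2.642 × 0.1669 × 2.066 = 0.91100
Highest is cycle (1) at 1.1264 (>1, arbitrage).

1.1264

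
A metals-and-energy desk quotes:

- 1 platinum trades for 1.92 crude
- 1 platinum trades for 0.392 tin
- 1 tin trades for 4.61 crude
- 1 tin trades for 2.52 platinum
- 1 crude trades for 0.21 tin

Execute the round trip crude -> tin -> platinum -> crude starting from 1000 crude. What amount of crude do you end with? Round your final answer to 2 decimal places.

1016.06

1000 crude × 0.21 = 210 tin
210 tin × 2.52 = 529.2 platinum
529.2 platinum × 1.92 = 1016.064 crude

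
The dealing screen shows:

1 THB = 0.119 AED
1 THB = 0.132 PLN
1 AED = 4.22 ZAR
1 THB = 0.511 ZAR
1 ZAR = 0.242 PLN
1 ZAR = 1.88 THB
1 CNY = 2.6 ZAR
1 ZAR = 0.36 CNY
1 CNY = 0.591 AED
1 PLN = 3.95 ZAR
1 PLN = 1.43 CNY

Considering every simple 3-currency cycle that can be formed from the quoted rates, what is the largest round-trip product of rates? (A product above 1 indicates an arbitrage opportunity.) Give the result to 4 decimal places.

0.9802

PLN→ZAR→THB→PLN: 3.95 × 1.88 × 0.132 = 0.98023
THB→AED→ZAR→THB: 0.119 × 4.22 × 1.88 = 0.94410
PLN→CNY→ZAR→PLN: 1.43 × 2.6 × 0.242 = 0.89976
ZAR→CNY→AED→ZAR: 0.36 × 0.591 × 4.22 = 0.89785
Maximum is PLN→ZAR→THB→PLN at 0.9802; no arbitrage — every cycle loses value.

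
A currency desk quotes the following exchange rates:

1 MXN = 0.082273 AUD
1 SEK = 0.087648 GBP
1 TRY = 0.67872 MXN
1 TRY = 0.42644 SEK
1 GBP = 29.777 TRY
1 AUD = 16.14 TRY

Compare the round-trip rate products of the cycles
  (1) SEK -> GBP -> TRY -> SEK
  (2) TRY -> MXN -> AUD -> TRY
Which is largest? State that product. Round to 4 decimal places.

(1) 0.087648 × 29.777 × 0.42644 = 1.11296
(2) 0.67872 × 0.082273 × 16.14 = 0.90126
Highest is cycle (1) at 1.1130 (>1, arbitrage).

1.1130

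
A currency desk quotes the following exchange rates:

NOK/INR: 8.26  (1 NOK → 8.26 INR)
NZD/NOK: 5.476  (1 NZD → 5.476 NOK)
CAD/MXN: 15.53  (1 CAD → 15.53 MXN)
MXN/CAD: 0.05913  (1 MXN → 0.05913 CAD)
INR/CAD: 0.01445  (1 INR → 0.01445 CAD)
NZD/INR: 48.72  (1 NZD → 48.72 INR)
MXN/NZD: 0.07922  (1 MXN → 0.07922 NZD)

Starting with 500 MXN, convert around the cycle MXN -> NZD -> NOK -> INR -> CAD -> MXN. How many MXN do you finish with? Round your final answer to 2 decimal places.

402.06

500 MXN × 0.07922 = 39.61 NZD
39.61 NZD × 5.476 = 216.90436 NOK
216.90436 NOK × 8.26 = 1791.6300136 INR
1791.6300136 INR × 0.01445 = 25.88905369652 CAD
25.88905369652 CAD × 15.53 = 402.0570039069556 MXN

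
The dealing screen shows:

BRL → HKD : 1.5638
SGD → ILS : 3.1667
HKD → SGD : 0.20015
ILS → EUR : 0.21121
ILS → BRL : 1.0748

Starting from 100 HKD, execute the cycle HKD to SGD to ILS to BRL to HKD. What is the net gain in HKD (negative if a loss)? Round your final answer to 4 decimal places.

100 HKD × 0.20015 = 20.015 SGD
20.015 SGD × 3.1667 = 63.3815005 ILS
63.3815005 ILS × 1.0748 = 68.1224367374 BRL
68.1224367374 BRL × 1.5638 = 106.52986656994612 HKD
Net change: 106.52986656994612 − 100 = 6.52986656994612 HKD

6.5299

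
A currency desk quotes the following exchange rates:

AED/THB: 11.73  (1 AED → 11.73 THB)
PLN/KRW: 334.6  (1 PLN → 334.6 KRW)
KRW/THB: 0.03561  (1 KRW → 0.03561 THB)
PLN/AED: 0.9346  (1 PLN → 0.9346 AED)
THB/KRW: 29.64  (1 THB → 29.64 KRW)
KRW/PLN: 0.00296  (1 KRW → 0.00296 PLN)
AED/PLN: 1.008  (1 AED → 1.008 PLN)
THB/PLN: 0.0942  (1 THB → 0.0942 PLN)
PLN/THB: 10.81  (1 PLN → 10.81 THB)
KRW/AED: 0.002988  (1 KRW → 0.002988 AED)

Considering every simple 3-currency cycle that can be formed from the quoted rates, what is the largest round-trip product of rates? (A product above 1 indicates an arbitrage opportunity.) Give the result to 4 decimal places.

KRW→THB→PLN→KRW: 0.03561 × 0.0942 × 334.6 = 1.12240
AED→THB→KRW→AED: 11.73 × 29.64 × 0.002988 = 1.03886
AED→THB→PLN→AED: 11.73 × 0.0942 × 0.9346 = 1.03270
AED→PLN→KRW→AED: 1.008 × 334.6 × 0.002988 = 1.00778
KRW→PLN→THB→KRW: 0.00296 × 10.81 × 29.64 = 0.94841
Maximum is KRW→THB→PLN→KRW at 1.1224; arbitrage exists.

1.1224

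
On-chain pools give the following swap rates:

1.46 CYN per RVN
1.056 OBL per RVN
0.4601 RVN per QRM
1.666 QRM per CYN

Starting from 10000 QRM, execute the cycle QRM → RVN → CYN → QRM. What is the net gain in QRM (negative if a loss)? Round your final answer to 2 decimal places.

1191.29

10000 QRM × 0.4601 = 4601 RVN
4601 RVN × 1.46 = 6717.46 CYN
6717.46 CYN × 1.666 = 11191.28836 QRM
Net change: 11191.28836 − 10000 = 1191.28836 QRM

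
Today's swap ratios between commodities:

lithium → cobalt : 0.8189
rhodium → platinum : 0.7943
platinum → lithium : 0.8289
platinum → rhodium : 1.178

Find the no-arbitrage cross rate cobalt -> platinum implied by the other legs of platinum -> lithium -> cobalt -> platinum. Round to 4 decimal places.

1.4732

Known legs of the cycle: 0.8289 × 0.8189 = 0.67878621
For no arbitrage the full-cycle product must be 1, so the missing rate is 1 / 0.67878621 ≈ 1.473218.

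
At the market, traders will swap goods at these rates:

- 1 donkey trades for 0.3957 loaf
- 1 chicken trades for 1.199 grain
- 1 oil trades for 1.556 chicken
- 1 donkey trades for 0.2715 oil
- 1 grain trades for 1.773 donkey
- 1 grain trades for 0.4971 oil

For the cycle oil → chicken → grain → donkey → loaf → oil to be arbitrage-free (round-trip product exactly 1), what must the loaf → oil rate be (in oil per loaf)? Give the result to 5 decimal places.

Known legs of the cycle: 1.556 × 1.199 × 1.773 × 0.3957 = 1.3088912415084
For no arbitrage the full-cycle product must be 1, so the missing rate is 1 / 1.3088912415084 ≈ 0.7640054.

0.76401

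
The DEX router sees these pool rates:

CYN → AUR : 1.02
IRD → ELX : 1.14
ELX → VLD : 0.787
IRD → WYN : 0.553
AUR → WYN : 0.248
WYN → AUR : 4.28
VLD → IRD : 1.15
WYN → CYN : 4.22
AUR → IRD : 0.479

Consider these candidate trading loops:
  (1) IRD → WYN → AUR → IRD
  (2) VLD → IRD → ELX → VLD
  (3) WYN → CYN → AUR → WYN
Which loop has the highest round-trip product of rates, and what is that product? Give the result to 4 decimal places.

1.1337

(1) 0.553 × 4.28 × 0.479 = 1.13372
(2) 1.15 × 1.14 × 0.787 = 1.03176
(3) 4.22 × 1.02 × 0.248 = 1.06749
Highest is cycle (1) at 1.1337 (>1, arbitrage).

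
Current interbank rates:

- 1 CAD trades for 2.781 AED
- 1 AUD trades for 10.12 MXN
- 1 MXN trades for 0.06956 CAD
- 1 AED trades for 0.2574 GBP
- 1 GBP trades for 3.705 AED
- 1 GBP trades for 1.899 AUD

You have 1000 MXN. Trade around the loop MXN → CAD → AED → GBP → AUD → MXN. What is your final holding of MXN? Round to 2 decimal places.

1000 MXN × 0.06956 = 69.56 CAD
69.56 CAD × 2.781 = 193.44636 AED
193.44636 AED × 0.2574 = 49.793093064 GBP
49.793093064 GBP × 1.899 = 94.557083728536 AUD
94.557083728536 AUD × 10.12 = 956.91768733278432 MXN

956.92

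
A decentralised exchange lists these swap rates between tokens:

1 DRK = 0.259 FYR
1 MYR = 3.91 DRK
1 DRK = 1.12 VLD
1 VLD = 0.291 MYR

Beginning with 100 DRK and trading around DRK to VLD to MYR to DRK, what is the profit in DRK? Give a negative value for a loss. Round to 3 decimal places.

27.435

100 DRK × 1.12 = 112 VLD
112 VLD × 0.291 = 32.592 MYR
32.592 MYR × 3.91 = 127.43472 DRK
Net change: 127.43472 − 100 = 27.43472 DRK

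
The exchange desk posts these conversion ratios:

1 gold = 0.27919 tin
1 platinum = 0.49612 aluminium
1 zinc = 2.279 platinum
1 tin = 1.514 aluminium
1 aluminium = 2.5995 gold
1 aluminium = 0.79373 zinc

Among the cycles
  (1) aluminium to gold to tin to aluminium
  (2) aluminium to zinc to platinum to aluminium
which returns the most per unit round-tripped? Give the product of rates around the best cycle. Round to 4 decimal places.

(1) 2.5995 × 0.27919 × 1.514 = 1.09879
(2) 0.79373 × 2.279 × 0.49612 = 0.89744
Highest is cycle (1) at 1.0988 (>1, arbitrage).

1.0988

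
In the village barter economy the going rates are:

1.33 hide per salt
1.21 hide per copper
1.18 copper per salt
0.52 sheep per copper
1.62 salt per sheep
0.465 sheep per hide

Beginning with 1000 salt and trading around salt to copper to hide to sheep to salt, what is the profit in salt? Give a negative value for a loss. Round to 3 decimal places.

1000 salt × 1.18 = 1180 copper
1180 copper × 1.21 = 1427.8 hide
1427.8 hide × 0.465 = 663.927 sheep
663.927 sheep × 1.62 = 1075.56174 salt
Net change: 1075.56174 − 1000 = 75.56174 salt

75.562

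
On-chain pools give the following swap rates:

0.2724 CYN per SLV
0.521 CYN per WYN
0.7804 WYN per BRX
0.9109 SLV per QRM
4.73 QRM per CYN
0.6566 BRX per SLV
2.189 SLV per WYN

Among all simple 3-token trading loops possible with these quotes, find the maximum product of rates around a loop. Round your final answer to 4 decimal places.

QRM→SLV→CYN→QRM: 0.9109 × 0.2724 × 4.73 = 1.17365
BRX→WYN→SLV→BRX: 0.7804 × 2.189 × 0.6566 = 1.12167
Maximum is QRM→SLV→CYN→QRM at 1.1737; arbitrage exists.

1.1737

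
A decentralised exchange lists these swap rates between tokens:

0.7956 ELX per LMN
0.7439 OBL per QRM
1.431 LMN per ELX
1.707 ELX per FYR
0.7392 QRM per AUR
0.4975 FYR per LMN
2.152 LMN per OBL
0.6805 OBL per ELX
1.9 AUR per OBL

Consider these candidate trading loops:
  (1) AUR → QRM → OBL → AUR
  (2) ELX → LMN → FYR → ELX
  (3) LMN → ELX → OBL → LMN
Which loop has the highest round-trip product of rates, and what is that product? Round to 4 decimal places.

(1) 0.7392 × 0.7439 × 1.9 = 1.04479
(2) 1.431 × 0.4975 × 1.707 = 1.21525
(3) 0.7956 × 0.6805 × 2.152 = 1.16511
Highest is cycle (2) at 1.2153 (>1, arbitrage).

1.2153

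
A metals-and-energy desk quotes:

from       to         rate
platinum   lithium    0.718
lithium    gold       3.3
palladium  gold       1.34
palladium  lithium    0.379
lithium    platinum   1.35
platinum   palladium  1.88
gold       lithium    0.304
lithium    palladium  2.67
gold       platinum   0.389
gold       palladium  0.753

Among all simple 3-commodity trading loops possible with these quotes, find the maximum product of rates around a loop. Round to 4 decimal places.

1.0877

gold→lithium→palladium→gold: 0.304 × 2.67 × 1.34 = 1.08765
gold→platinum→palladium→gold: 0.389 × 1.88 × 1.34 = 0.97997
lithium→platinum→palladium→lithium: 1.35 × 1.88 × 0.379 = 0.96190
gold→palladium→lithium→gold: 0.753 × 0.379 × 3.3 = 0.94178
gold→platinum→lithium→gold: 0.389 × 0.718 × 3.3 = 0.92170
Maximum is gold→lithium→palladium→gold at 1.0877; arbitrage exists.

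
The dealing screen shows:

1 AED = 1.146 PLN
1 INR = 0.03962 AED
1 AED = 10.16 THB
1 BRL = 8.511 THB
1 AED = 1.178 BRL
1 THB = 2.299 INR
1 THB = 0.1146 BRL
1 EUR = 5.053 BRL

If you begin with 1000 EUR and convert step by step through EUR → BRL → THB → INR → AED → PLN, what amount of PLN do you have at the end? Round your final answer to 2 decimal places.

4489.19

1000 EUR × 5.053 = 5053 BRL
5053 BRL × 8.511 = 43006.083 THB
43006.083 THB × 2.299 = 98870.984817 INR
98870.984817 INR × 0.03962 = 3917.26841844954 AED
3917.26841844954 AED × 1.146 = 4489.18960754317284 PLN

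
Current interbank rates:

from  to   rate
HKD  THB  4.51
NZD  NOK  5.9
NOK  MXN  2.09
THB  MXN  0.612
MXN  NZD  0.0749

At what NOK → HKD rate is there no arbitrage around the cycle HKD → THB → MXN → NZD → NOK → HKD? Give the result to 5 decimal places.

0.81986

Known legs of the cycle: 4.51 × 0.612 × 0.0749 × 5.9 = 1.2197246292
For no arbitrage the full-cycle product must be 1, so the missing rate is 1 / 1.2197246292 ≈ 0.8198572.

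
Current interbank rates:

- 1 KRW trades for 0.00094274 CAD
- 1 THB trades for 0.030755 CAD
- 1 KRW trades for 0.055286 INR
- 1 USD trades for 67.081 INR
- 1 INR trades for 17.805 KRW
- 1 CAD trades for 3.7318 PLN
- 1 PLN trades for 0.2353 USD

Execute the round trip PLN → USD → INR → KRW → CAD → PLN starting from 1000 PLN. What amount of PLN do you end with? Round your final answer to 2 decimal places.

1000 PLN × 0.2353 = 235.3 USD
235.3 USD × 67.081 = 15784.1593 INR
15784.1593 INR × 17.805 = 281036.9563365 KRW
281036.9563365 KRW × 0.00094274 = 264.94478021667201 CAD
264.94478021667201 CAD × 3.7318 = 988.720930812576606918 PLN

988.72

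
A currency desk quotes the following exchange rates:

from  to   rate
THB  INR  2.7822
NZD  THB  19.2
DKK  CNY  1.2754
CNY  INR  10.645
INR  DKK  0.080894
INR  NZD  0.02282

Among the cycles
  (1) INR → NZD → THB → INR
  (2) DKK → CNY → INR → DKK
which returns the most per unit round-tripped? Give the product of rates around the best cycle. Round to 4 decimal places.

1.2190

(1) 0.02282 × 19.2 × 2.7822 = 1.21900
(2) 1.2754 × 10.645 × 0.080894 = 1.09827
Highest is cycle (1) at 1.2190 (>1, arbitrage).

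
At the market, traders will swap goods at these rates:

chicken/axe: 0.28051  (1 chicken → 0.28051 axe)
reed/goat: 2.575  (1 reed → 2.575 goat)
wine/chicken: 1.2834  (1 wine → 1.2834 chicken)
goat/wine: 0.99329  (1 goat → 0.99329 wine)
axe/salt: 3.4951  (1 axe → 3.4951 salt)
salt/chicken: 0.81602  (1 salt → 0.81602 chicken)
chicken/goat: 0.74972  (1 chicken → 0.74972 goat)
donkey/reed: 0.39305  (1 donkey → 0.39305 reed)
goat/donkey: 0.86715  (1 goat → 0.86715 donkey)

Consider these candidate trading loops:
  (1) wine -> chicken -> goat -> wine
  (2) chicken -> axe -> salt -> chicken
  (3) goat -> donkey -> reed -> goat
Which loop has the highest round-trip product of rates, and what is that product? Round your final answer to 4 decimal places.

0.9557

(1) 1.2834 × 0.74972 × 0.99329 = 0.95573
(2) 0.28051 × 3.4951 × 0.81602 = 0.80003
(3) 0.86715 × 0.39305 × 2.575 = 0.87765
Highest is cycle (1) at 0.9557 (≤1, no arbitrage).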